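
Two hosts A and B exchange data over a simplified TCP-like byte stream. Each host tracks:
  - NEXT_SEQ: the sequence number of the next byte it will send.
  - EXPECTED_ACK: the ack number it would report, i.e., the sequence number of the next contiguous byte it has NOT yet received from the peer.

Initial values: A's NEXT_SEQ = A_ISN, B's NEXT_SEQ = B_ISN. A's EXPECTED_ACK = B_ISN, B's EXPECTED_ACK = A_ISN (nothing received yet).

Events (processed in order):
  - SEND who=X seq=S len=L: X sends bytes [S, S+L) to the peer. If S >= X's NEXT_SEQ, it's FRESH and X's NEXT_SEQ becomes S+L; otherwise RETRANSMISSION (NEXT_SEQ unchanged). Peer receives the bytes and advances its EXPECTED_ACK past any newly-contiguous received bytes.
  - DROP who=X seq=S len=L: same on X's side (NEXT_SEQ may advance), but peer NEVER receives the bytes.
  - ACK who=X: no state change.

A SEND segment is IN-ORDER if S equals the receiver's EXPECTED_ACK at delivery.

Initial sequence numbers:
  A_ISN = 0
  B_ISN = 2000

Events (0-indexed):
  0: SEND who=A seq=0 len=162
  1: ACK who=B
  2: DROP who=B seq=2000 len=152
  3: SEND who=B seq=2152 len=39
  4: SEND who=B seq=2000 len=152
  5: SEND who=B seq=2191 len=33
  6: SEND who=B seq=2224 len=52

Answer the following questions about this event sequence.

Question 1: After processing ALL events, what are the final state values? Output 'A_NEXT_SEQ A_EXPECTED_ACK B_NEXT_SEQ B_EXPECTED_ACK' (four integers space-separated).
After event 0: A_seq=162 A_ack=2000 B_seq=2000 B_ack=162
After event 1: A_seq=162 A_ack=2000 B_seq=2000 B_ack=162
After event 2: A_seq=162 A_ack=2000 B_seq=2152 B_ack=162
After event 3: A_seq=162 A_ack=2000 B_seq=2191 B_ack=162
After event 4: A_seq=162 A_ack=2191 B_seq=2191 B_ack=162
After event 5: A_seq=162 A_ack=2224 B_seq=2224 B_ack=162
After event 6: A_seq=162 A_ack=2276 B_seq=2276 B_ack=162

Answer: 162 2276 2276 162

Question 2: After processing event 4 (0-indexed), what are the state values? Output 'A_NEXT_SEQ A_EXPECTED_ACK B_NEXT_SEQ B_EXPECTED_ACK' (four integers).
After event 0: A_seq=162 A_ack=2000 B_seq=2000 B_ack=162
After event 1: A_seq=162 A_ack=2000 B_seq=2000 B_ack=162
After event 2: A_seq=162 A_ack=2000 B_seq=2152 B_ack=162
After event 3: A_seq=162 A_ack=2000 B_seq=2191 B_ack=162
After event 4: A_seq=162 A_ack=2191 B_seq=2191 B_ack=162

162 2191 2191 162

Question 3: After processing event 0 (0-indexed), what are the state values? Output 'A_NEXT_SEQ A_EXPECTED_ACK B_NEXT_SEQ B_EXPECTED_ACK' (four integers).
After event 0: A_seq=162 A_ack=2000 B_seq=2000 B_ack=162

162 2000 2000 162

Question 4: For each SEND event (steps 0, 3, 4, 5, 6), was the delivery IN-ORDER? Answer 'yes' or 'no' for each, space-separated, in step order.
Answer: yes no yes yes yes

Derivation:
Step 0: SEND seq=0 -> in-order
Step 3: SEND seq=2152 -> out-of-order
Step 4: SEND seq=2000 -> in-order
Step 5: SEND seq=2191 -> in-order
Step 6: SEND seq=2224 -> in-order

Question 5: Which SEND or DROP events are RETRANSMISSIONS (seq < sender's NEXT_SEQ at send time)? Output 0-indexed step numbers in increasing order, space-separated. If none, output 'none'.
Answer: 4

Derivation:
Step 0: SEND seq=0 -> fresh
Step 2: DROP seq=2000 -> fresh
Step 3: SEND seq=2152 -> fresh
Step 4: SEND seq=2000 -> retransmit
Step 5: SEND seq=2191 -> fresh
Step 6: SEND seq=2224 -> fresh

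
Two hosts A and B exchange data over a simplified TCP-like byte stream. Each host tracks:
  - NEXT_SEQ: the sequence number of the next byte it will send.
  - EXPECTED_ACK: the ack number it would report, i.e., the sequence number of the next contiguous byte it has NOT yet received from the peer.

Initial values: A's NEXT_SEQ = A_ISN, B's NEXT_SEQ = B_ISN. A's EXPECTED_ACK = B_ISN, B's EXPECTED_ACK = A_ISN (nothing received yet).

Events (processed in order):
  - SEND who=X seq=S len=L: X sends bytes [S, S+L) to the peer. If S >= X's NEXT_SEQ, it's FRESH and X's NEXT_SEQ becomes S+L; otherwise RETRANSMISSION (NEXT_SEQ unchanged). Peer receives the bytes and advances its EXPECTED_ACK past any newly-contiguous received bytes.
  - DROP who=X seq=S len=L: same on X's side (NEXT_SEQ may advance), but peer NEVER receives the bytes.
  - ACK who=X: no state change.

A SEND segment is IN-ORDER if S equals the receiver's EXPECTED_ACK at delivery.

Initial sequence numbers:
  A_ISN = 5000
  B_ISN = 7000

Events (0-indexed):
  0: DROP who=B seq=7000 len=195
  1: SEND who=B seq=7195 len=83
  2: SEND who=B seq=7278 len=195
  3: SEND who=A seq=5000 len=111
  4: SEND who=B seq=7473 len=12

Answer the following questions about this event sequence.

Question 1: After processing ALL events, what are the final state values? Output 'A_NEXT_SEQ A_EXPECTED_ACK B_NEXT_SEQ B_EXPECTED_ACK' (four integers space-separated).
After event 0: A_seq=5000 A_ack=7000 B_seq=7195 B_ack=5000
After event 1: A_seq=5000 A_ack=7000 B_seq=7278 B_ack=5000
After event 2: A_seq=5000 A_ack=7000 B_seq=7473 B_ack=5000
After event 3: A_seq=5111 A_ack=7000 B_seq=7473 B_ack=5111
After event 4: A_seq=5111 A_ack=7000 B_seq=7485 B_ack=5111

Answer: 5111 7000 7485 5111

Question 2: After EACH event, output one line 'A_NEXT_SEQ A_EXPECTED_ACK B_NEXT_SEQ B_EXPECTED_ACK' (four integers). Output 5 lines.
5000 7000 7195 5000
5000 7000 7278 5000
5000 7000 7473 5000
5111 7000 7473 5111
5111 7000 7485 5111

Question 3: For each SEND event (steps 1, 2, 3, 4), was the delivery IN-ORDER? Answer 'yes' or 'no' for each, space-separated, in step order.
Answer: no no yes no

Derivation:
Step 1: SEND seq=7195 -> out-of-order
Step 2: SEND seq=7278 -> out-of-order
Step 3: SEND seq=5000 -> in-order
Step 4: SEND seq=7473 -> out-of-order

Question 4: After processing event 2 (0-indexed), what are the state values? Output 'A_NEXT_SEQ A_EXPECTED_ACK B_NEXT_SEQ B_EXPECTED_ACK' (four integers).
After event 0: A_seq=5000 A_ack=7000 B_seq=7195 B_ack=5000
After event 1: A_seq=5000 A_ack=7000 B_seq=7278 B_ack=5000
After event 2: A_seq=5000 A_ack=7000 B_seq=7473 B_ack=5000

5000 7000 7473 5000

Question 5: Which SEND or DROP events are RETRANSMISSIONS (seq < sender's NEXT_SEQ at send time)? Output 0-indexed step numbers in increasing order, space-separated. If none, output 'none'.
Step 0: DROP seq=7000 -> fresh
Step 1: SEND seq=7195 -> fresh
Step 2: SEND seq=7278 -> fresh
Step 3: SEND seq=5000 -> fresh
Step 4: SEND seq=7473 -> fresh

Answer: none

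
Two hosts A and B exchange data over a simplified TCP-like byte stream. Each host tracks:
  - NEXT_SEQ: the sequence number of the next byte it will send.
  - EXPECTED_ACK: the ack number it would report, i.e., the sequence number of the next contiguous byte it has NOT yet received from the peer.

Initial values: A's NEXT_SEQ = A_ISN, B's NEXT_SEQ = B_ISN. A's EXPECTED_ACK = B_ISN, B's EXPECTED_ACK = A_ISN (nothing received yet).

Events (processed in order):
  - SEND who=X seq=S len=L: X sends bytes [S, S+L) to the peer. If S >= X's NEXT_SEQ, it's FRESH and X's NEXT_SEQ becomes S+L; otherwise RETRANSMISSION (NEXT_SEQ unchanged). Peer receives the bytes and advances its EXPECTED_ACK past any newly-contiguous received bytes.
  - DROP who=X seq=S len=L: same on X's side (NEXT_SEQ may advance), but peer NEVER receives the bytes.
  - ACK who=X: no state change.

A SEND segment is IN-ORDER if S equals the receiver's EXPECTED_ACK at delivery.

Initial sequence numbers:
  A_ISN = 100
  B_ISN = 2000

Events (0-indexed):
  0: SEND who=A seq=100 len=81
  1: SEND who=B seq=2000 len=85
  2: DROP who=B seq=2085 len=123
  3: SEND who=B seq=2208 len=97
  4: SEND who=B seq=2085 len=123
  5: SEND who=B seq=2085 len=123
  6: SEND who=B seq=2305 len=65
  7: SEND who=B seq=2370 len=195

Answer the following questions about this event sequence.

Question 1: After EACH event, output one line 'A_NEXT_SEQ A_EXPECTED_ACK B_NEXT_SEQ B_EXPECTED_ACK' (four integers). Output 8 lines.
181 2000 2000 181
181 2085 2085 181
181 2085 2208 181
181 2085 2305 181
181 2305 2305 181
181 2305 2305 181
181 2370 2370 181
181 2565 2565 181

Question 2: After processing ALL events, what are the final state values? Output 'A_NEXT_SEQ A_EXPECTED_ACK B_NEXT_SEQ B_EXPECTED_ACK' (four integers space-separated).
Answer: 181 2565 2565 181

Derivation:
After event 0: A_seq=181 A_ack=2000 B_seq=2000 B_ack=181
After event 1: A_seq=181 A_ack=2085 B_seq=2085 B_ack=181
After event 2: A_seq=181 A_ack=2085 B_seq=2208 B_ack=181
After event 3: A_seq=181 A_ack=2085 B_seq=2305 B_ack=181
After event 4: A_seq=181 A_ack=2305 B_seq=2305 B_ack=181
After event 5: A_seq=181 A_ack=2305 B_seq=2305 B_ack=181
After event 6: A_seq=181 A_ack=2370 B_seq=2370 B_ack=181
After event 7: A_seq=181 A_ack=2565 B_seq=2565 B_ack=181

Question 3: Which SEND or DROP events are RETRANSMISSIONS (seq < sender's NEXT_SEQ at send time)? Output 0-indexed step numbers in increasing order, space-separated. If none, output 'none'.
Answer: 4 5

Derivation:
Step 0: SEND seq=100 -> fresh
Step 1: SEND seq=2000 -> fresh
Step 2: DROP seq=2085 -> fresh
Step 3: SEND seq=2208 -> fresh
Step 4: SEND seq=2085 -> retransmit
Step 5: SEND seq=2085 -> retransmit
Step 6: SEND seq=2305 -> fresh
Step 7: SEND seq=2370 -> fresh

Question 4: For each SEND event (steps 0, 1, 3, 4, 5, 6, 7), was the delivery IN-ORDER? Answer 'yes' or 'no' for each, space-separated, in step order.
Step 0: SEND seq=100 -> in-order
Step 1: SEND seq=2000 -> in-order
Step 3: SEND seq=2208 -> out-of-order
Step 4: SEND seq=2085 -> in-order
Step 5: SEND seq=2085 -> out-of-order
Step 6: SEND seq=2305 -> in-order
Step 7: SEND seq=2370 -> in-order

Answer: yes yes no yes no yes yes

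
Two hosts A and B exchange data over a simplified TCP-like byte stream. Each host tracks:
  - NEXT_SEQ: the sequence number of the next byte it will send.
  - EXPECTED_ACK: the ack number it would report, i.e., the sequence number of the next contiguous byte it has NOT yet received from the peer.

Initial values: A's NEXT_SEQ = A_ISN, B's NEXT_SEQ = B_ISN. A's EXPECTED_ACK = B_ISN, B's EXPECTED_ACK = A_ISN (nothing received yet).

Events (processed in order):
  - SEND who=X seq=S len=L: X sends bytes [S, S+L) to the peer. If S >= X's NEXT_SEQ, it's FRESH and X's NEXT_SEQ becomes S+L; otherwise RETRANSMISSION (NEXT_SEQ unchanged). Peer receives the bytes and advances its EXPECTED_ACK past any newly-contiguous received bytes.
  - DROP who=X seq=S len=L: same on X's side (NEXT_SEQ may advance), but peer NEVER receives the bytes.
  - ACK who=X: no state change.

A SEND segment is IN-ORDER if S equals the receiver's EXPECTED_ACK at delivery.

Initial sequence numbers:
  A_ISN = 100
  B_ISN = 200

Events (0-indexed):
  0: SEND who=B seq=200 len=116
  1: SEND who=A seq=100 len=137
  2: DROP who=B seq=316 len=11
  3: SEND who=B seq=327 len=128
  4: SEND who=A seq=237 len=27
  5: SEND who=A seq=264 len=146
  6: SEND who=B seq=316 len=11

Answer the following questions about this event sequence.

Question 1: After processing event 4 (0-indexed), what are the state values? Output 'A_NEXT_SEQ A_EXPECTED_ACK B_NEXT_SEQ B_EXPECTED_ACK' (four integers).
After event 0: A_seq=100 A_ack=316 B_seq=316 B_ack=100
After event 1: A_seq=237 A_ack=316 B_seq=316 B_ack=237
After event 2: A_seq=237 A_ack=316 B_seq=327 B_ack=237
After event 3: A_seq=237 A_ack=316 B_seq=455 B_ack=237
After event 4: A_seq=264 A_ack=316 B_seq=455 B_ack=264

264 316 455 264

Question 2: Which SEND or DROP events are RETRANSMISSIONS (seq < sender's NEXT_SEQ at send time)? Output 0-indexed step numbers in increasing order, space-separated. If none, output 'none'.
Step 0: SEND seq=200 -> fresh
Step 1: SEND seq=100 -> fresh
Step 2: DROP seq=316 -> fresh
Step 3: SEND seq=327 -> fresh
Step 4: SEND seq=237 -> fresh
Step 5: SEND seq=264 -> fresh
Step 6: SEND seq=316 -> retransmit

Answer: 6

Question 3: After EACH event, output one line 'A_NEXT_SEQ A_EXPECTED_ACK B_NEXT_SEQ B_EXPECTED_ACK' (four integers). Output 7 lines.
100 316 316 100
237 316 316 237
237 316 327 237
237 316 455 237
264 316 455 264
410 316 455 410
410 455 455 410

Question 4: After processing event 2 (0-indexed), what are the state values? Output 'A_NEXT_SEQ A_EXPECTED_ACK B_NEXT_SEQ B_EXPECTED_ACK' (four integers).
After event 0: A_seq=100 A_ack=316 B_seq=316 B_ack=100
After event 1: A_seq=237 A_ack=316 B_seq=316 B_ack=237
After event 2: A_seq=237 A_ack=316 B_seq=327 B_ack=237

237 316 327 237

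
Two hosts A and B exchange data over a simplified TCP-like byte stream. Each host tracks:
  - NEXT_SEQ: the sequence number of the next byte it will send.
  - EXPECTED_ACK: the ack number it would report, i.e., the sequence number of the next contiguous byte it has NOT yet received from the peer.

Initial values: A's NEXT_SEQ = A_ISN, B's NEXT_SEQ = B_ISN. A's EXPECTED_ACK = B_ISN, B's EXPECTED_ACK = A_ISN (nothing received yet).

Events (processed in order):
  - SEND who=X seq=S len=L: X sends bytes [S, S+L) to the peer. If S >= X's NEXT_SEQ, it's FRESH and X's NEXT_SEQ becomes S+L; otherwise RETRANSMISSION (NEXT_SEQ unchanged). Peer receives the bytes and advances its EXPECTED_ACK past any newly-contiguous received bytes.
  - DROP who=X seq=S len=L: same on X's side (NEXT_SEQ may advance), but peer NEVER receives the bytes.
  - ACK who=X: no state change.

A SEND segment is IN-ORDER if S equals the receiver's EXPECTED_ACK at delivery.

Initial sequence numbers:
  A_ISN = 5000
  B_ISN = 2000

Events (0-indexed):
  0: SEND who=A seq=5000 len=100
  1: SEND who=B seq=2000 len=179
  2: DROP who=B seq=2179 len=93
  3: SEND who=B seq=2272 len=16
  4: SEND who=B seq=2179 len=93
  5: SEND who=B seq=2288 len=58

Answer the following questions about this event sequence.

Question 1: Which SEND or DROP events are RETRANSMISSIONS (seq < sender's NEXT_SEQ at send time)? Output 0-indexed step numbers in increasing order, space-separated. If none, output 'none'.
Answer: 4

Derivation:
Step 0: SEND seq=5000 -> fresh
Step 1: SEND seq=2000 -> fresh
Step 2: DROP seq=2179 -> fresh
Step 3: SEND seq=2272 -> fresh
Step 4: SEND seq=2179 -> retransmit
Step 5: SEND seq=2288 -> fresh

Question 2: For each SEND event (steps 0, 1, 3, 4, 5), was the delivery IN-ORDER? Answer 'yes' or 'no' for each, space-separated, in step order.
Answer: yes yes no yes yes

Derivation:
Step 0: SEND seq=5000 -> in-order
Step 1: SEND seq=2000 -> in-order
Step 3: SEND seq=2272 -> out-of-order
Step 4: SEND seq=2179 -> in-order
Step 5: SEND seq=2288 -> in-order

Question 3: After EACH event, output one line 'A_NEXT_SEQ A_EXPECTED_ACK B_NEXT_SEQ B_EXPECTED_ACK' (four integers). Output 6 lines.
5100 2000 2000 5100
5100 2179 2179 5100
5100 2179 2272 5100
5100 2179 2288 5100
5100 2288 2288 5100
5100 2346 2346 5100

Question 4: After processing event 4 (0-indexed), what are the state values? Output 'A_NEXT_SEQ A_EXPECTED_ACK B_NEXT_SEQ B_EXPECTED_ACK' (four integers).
After event 0: A_seq=5100 A_ack=2000 B_seq=2000 B_ack=5100
After event 1: A_seq=5100 A_ack=2179 B_seq=2179 B_ack=5100
After event 2: A_seq=5100 A_ack=2179 B_seq=2272 B_ack=5100
After event 3: A_seq=5100 A_ack=2179 B_seq=2288 B_ack=5100
After event 4: A_seq=5100 A_ack=2288 B_seq=2288 B_ack=5100

5100 2288 2288 5100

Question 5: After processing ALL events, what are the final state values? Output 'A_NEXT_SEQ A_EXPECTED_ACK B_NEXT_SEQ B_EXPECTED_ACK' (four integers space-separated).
Answer: 5100 2346 2346 5100

Derivation:
After event 0: A_seq=5100 A_ack=2000 B_seq=2000 B_ack=5100
After event 1: A_seq=5100 A_ack=2179 B_seq=2179 B_ack=5100
After event 2: A_seq=5100 A_ack=2179 B_seq=2272 B_ack=5100
After event 3: A_seq=5100 A_ack=2179 B_seq=2288 B_ack=5100
After event 4: A_seq=5100 A_ack=2288 B_seq=2288 B_ack=5100
After event 5: A_seq=5100 A_ack=2346 B_seq=2346 B_ack=5100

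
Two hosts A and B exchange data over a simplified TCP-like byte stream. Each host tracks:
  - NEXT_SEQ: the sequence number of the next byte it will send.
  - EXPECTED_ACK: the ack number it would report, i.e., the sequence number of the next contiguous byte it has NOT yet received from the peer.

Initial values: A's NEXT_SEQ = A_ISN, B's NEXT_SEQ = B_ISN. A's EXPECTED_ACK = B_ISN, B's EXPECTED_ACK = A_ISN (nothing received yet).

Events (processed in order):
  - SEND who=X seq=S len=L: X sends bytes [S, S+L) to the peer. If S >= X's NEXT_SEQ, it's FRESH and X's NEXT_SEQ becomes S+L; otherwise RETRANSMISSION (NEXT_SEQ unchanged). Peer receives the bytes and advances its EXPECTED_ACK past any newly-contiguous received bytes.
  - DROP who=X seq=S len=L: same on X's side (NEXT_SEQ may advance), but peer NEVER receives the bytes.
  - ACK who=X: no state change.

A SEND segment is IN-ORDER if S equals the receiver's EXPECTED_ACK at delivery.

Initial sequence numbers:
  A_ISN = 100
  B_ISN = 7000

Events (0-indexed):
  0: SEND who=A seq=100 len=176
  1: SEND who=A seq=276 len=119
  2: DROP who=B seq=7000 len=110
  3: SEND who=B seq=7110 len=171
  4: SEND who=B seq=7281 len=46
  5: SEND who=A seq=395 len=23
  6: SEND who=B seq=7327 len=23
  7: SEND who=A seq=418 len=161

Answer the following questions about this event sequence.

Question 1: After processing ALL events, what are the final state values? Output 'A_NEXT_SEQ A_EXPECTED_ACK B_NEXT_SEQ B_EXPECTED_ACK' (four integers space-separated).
Answer: 579 7000 7350 579

Derivation:
After event 0: A_seq=276 A_ack=7000 B_seq=7000 B_ack=276
After event 1: A_seq=395 A_ack=7000 B_seq=7000 B_ack=395
After event 2: A_seq=395 A_ack=7000 B_seq=7110 B_ack=395
After event 3: A_seq=395 A_ack=7000 B_seq=7281 B_ack=395
After event 4: A_seq=395 A_ack=7000 B_seq=7327 B_ack=395
After event 5: A_seq=418 A_ack=7000 B_seq=7327 B_ack=418
After event 6: A_seq=418 A_ack=7000 B_seq=7350 B_ack=418
After event 7: A_seq=579 A_ack=7000 B_seq=7350 B_ack=579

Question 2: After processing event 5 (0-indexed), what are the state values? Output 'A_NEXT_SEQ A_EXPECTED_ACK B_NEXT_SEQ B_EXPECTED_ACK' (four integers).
After event 0: A_seq=276 A_ack=7000 B_seq=7000 B_ack=276
After event 1: A_seq=395 A_ack=7000 B_seq=7000 B_ack=395
After event 2: A_seq=395 A_ack=7000 B_seq=7110 B_ack=395
After event 3: A_seq=395 A_ack=7000 B_seq=7281 B_ack=395
After event 4: A_seq=395 A_ack=7000 B_seq=7327 B_ack=395
After event 5: A_seq=418 A_ack=7000 B_seq=7327 B_ack=418

418 7000 7327 418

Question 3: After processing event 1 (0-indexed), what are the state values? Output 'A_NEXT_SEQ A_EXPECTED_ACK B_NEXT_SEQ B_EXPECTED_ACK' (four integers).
After event 0: A_seq=276 A_ack=7000 B_seq=7000 B_ack=276
After event 1: A_seq=395 A_ack=7000 B_seq=7000 B_ack=395

395 7000 7000 395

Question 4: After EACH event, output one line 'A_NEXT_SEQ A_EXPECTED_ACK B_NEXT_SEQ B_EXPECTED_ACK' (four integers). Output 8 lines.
276 7000 7000 276
395 7000 7000 395
395 7000 7110 395
395 7000 7281 395
395 7000 7327 395
418 7000 7327 418
418 7000 7350 418
579 7000 7350 579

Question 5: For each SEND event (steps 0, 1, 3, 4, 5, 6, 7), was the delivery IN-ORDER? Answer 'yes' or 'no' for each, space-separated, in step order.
Answer: yes yes no no yes no yes

Derivation:
Step 0: SEND seq=100 -> in-order
Step 1: SEND seq=276 -> in-order
Step 3: SEND seq=7110 -> out-of-order
Step 4: SEND seq=7281 -> out-of-order
Step 5: SEND seq=395 -> in-order
Step 6: SEND seq=7327 -> out-of-order
Step 7: SEND seq=418 -> in-order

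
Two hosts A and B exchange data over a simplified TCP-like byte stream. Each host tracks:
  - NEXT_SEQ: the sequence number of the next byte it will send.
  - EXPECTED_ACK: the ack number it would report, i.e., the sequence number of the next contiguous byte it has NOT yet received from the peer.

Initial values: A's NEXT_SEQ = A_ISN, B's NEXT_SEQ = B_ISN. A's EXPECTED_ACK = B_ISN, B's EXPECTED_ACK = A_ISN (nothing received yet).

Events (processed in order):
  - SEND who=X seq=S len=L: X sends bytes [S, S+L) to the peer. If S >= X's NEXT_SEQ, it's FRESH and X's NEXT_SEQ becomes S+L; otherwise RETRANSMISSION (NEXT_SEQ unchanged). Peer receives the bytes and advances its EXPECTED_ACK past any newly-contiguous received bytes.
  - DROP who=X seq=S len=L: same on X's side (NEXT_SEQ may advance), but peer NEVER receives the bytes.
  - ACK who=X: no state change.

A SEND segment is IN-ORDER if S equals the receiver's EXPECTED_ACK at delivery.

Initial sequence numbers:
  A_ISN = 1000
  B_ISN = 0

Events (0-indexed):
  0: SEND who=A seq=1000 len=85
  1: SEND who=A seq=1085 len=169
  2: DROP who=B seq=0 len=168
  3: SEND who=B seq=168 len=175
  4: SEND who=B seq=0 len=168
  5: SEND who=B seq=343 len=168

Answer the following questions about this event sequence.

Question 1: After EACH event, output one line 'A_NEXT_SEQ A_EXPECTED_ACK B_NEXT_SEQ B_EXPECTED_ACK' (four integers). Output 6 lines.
1085 0 0 1085
1254 0 0 1254
1254 0 168 1254
1254 0 343 1254
1254 343 343 1254
1254 511 511 1254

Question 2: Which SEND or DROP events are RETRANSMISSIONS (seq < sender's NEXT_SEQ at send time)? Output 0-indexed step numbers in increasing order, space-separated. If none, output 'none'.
Answer: 4

Derivation:
Step 0: SEND seq=1000 -> fresh
Step 1: SEND seq=1085 -> fresh
Step 2: DROP seq=0 -> fresh
Step 3: SEND seq=168 -> fresh
Step 4: SEND seq=0 -> retransmit
Step 5: SEND seq=343 -> fresh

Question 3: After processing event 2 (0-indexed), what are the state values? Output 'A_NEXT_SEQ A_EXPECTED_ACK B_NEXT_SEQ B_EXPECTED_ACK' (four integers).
After event 0: A_seq=1085 A_ack=0 B_seq=0 B_ack=1085
After event 1: A_seq=1254 A_ack=0 B_seq=0 B_ack=1254
After event 2: A_seq=1254 A_ack=0 B_seq=168 B_ack=1254

1254 0 168 1254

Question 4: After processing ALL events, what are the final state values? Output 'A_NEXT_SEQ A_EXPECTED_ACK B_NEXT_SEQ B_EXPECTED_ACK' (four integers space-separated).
Answer: 1254 511 511 1254

Derivation:
After event 0: A_seq=1085 A_ack=0 B_seq=0 B_ack=1085
After event 1: A_seq=1254 A_ack=0 B_seq=0 B_ack=1254
After event 2: A_seq=1254 A_ack=0 B_seq=168 B_ack=1254
After event 3: A_seq=1254 A_ack=0 B_seq=343 B_ack=1254
After event 4: A_seq=1254 A_ack=343 B_seq=343 B_ack=1254
After event 5: A_seq=1254 A_ack=511 B_seq=511 B_ack=1254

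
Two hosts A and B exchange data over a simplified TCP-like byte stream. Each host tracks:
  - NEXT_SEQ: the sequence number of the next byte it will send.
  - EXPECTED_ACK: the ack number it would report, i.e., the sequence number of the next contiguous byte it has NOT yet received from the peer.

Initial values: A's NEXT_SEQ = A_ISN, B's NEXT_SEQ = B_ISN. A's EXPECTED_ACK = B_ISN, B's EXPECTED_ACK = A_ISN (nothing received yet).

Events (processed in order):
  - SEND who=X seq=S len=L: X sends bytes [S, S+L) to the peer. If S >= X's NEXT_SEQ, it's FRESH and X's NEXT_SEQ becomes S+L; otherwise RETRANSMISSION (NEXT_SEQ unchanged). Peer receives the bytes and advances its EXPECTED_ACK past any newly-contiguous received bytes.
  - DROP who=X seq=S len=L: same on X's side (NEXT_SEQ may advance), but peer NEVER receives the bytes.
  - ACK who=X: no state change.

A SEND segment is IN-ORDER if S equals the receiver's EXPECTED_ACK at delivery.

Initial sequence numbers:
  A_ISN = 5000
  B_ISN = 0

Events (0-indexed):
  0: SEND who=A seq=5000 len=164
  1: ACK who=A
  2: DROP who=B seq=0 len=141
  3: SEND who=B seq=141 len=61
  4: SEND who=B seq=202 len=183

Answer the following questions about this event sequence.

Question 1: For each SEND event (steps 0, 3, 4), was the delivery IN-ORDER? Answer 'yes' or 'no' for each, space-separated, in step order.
Answer: yes no no

Derivation:
Step 0: SEND seq=5000 -> in-order
Step 3: SEND seq=141 -> out-of-order
Step 4: SEND seq=202 -> out-of-order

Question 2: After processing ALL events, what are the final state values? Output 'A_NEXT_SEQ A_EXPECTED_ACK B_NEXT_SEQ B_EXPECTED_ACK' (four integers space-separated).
After event 0: A_seq=5164 A_ack=0 B_seq=0 B_ack=5164
After event 1: A_seq=5164 A_ack=0 B_seq=0 B_ack=5164
After event 2: A_seq=5164 A_ack=0 B_seq=141 B_ack=5164
After event 3: A_seq=5164 A_ack=0 B_seq=202 B_ack=5164
After event 4: A_seq=5164 A_ack=0 B_seq=385 B_ack=5164

Answer: 5164 0 385 5164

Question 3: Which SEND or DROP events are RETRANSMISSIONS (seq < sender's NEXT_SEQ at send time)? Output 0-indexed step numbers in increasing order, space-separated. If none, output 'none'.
Answer: none

Derivation:
Step 0: SEND seq=5000 -> fresh
Step 2: DROP seq=0 -> fresh
Step 3: SEND seq=141 -> fresh
Step 4: SEND seq=202 -> fresh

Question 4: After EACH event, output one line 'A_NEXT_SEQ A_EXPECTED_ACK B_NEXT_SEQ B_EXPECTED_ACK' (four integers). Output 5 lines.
5164 0 0 5164
5164 0 0 5164
5164 0 141 5164
5164 0 202 5164
5164 0 385 5164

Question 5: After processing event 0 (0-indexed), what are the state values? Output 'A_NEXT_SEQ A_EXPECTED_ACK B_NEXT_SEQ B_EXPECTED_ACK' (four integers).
After event 0: A_seq=5164 A_ack=0 B_seq=0 B_ack=5164

5164 0 0 5164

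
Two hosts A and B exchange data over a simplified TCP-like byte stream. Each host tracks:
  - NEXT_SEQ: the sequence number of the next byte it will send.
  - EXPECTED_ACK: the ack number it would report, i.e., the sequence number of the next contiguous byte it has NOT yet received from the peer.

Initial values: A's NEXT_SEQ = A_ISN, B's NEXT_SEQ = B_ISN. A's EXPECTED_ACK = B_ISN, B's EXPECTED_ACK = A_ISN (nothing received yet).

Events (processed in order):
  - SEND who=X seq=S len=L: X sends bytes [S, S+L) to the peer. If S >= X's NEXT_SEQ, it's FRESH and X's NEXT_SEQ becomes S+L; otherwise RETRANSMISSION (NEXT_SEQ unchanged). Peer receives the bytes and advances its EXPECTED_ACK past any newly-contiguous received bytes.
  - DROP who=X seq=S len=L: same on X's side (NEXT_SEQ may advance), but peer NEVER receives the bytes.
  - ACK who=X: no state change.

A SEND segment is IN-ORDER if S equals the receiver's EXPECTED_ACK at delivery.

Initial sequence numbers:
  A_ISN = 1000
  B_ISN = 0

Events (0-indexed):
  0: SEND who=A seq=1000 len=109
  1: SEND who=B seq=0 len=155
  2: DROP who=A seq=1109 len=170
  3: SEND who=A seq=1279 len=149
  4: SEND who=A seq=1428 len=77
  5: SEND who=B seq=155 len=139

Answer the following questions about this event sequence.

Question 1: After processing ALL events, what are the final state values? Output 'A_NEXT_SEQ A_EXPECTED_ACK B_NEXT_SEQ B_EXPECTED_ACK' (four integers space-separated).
After event 0: A_seq=1109 A_ack=0 B_seq=0 B_ack=1109
After event 1: A_seq=1109 A_ack=155 B_seq=155 B_ack=1109
After event 2: A_seq=1279 A_ack=155 B_seq=155 B_ack=1109
After event 3: A_seq=1428 A_ack=155 B_seq=155 B_ack=1109
After event 4: A_seq=1505 A_ack=155 B_seq=155 B_ack=1109
After event 5: A_seq=1505 A_ack=294 B_seq=294 B_ack=1109

Answer: 1505 294 294 1109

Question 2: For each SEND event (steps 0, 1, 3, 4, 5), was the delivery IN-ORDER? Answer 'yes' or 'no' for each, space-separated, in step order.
Answer: yes yes no no yes

Derivation:
Step 0: SEND seq=1000 -> in-order
Step 1: SEND seq=0 -> in-order
Step 3: SEND seq=1279 -> out-of-order
Step 4: SEND seq=1428 -> out-of-order
Step 5: SEND seq=155 -> in-order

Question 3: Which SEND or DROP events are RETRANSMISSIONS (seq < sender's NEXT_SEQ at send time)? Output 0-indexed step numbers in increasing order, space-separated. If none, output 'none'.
Step 0: SEND seq=1000 -> fresh
Step 1: SEND seq=0 -> fresh
Step 2: DROP seq=1109 -> fresh
Step 3: SEND seq=1279 -> fresh
Step 4: SEND seq=1428 -> fresh
Step 5: SEND seq=155 -> fresh

Answer: none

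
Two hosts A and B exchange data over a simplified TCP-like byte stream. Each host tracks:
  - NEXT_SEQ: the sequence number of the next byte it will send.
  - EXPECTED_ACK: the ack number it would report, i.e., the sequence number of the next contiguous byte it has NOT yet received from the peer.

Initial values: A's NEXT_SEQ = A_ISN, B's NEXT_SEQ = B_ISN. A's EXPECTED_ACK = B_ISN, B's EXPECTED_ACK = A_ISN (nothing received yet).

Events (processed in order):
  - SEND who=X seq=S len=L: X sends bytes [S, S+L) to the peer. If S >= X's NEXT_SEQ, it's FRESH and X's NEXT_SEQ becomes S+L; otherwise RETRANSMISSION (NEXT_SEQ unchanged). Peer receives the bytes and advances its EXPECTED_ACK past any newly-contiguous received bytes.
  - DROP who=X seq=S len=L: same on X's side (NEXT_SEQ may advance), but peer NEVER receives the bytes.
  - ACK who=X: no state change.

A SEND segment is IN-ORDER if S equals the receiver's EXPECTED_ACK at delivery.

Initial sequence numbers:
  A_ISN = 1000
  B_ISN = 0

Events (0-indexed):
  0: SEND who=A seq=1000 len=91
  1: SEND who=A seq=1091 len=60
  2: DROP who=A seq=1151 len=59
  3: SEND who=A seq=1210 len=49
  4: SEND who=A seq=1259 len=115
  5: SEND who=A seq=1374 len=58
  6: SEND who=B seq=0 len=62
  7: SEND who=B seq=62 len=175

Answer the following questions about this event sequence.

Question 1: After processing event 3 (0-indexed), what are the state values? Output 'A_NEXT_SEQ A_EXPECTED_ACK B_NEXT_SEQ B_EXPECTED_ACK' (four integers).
After event 0: A_seq=1091 A_ack=0 B_seq=0 B_ack=1091
After event 1: A_seq=1151 A_ack=0 B_seq=0 B_ack=1151
After event 2: A_seq=1210 A_ack=0 B_seq=0 B_ack=1151
After event 3: A_seq=1259 A_ack=0 B_seq=0 B_ack=1151

1259 0 0 1151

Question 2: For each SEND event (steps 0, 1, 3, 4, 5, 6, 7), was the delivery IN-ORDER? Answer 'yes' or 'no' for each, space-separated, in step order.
Step 0: SEND seq=1000 -> in-order
Step 1: SEND seq=1091 -> in-order
Step 3: SEND seq=1210 -> out-of-order
Step 4: SEND seq=1259 -> out-of-order
Step 5: SEND seq=1374 -> out-of-order
Step 6: SEND seq=0 -> in-order
Step 7: SEND seq=62 -> in-order

Answer: yes yes no no no yes yes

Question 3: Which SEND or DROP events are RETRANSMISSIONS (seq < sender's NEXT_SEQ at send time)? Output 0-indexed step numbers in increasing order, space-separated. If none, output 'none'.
Answer: none

Derivation:
Step 0: SEND seq=1000 -> fresh
Step 1: SEND seq=1091 -> fresh
Step 2: DROP seq=1151 -> fresh
Step 3: SEND seq=1210 -> fresh
Step 4: SEND seq=1259 -> fresh
Step 5: SEND seq=1374 -> fresh
Step 6: SEND seq=0 -> fresh
Step 7: SEND seq=62 -> fresh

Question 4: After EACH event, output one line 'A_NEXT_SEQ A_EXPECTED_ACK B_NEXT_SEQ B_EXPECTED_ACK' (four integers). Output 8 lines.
1091 0 0 1091
1151 0 0 1151
1210 0 0 1151
1259 0 0 1151
1374 0 0 1151
1432 0 0 1151
1432 62 62 1151
1432 237 237 1151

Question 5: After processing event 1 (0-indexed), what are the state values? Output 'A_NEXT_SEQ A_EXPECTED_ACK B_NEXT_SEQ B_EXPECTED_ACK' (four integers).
After event 0: A_seq=1091 A_ack=0 B_seq=0 B_ack=1091
After event 1: A_seq=1151 A_ack=0 B_seq=0 B_ack=1151

1151 0 0 1151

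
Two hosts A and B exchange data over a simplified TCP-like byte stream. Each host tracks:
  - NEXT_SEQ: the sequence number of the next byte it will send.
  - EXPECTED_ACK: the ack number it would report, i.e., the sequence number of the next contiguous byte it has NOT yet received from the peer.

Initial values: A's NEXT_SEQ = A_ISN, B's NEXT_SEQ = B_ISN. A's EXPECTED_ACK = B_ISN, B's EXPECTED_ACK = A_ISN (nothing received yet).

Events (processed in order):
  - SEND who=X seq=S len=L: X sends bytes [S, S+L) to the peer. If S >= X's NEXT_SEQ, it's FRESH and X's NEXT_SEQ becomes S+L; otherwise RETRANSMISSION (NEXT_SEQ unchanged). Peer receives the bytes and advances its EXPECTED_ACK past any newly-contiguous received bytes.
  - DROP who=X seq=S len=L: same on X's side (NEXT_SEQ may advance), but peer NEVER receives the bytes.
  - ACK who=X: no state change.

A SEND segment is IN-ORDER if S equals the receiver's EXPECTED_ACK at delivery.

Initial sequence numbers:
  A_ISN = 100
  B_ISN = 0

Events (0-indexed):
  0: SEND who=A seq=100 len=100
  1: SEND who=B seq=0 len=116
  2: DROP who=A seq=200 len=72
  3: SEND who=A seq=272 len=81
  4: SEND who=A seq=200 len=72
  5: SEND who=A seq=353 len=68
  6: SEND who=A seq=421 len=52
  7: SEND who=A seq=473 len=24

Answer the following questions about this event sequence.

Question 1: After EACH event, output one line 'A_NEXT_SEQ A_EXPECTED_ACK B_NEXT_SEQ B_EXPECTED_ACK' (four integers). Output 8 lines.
200 0 0 200
200 116 116 200
272 116 116 200
353 116 116 200
353 116 116 353
421 116 116 421
473 116 116 473
497 116 116 497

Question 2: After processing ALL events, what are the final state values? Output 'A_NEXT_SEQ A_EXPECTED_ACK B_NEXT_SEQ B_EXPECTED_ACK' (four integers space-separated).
Answer: 497 116 116 497

Derivation:
After event 0: A_seq=200 A_ack=0 B_seq=0 B_ack=200
After event 1: A_seq=200 A_ack=116 B_seq=116 B_ack=200
After event 2: A_seq=272 A_ack=116 B_seq=116 B_ack=200
After event 3: A_seq=353 A_ack=116 B_seq=116 B_ack=200
After event 4: A_seq=353 A_ack=116 B_seq=116 B_ack=353
After event 5: A_seq=421 A_ack=116 B_seq=116 B_ack=421
After event 6: A_seq=473 A_ack=116 B_seq=116 B_ack=473
After event 7: A_seq=497 A_ack=116 B_seq=116 B_ack=497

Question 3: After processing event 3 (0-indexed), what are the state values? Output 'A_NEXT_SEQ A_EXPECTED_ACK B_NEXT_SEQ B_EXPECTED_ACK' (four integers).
After event 0: A_seq=200 A_ack=0 B_seq=0 B_ack=200
After event 1: A_seq=200 A_ack=116 B_seq=116 B_ack=200
After event 2: A_seq=272 A_ack=116 B_seq=116 B_ack=200
After event 3: A_seq=353 A_ack=116 B_seq=116 B_ack=200

353 116 116 200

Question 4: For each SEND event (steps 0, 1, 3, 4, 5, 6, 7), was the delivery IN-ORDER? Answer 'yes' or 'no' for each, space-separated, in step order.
Answer: yes yes no yes yes yes yes

Derivation:
Step 0: SEND seq=100 -> in-order
Step 1: SEND seq=0 -> in-order
Step 3: SEND seq=272 -> out-of-order
Step 4: SEND seq=200 -> in-order
Step 5: SEND seq=353 -> in-order
Step 6: SEND seq=421 -> in-order
Step 7: SEND seq=473 -> in-order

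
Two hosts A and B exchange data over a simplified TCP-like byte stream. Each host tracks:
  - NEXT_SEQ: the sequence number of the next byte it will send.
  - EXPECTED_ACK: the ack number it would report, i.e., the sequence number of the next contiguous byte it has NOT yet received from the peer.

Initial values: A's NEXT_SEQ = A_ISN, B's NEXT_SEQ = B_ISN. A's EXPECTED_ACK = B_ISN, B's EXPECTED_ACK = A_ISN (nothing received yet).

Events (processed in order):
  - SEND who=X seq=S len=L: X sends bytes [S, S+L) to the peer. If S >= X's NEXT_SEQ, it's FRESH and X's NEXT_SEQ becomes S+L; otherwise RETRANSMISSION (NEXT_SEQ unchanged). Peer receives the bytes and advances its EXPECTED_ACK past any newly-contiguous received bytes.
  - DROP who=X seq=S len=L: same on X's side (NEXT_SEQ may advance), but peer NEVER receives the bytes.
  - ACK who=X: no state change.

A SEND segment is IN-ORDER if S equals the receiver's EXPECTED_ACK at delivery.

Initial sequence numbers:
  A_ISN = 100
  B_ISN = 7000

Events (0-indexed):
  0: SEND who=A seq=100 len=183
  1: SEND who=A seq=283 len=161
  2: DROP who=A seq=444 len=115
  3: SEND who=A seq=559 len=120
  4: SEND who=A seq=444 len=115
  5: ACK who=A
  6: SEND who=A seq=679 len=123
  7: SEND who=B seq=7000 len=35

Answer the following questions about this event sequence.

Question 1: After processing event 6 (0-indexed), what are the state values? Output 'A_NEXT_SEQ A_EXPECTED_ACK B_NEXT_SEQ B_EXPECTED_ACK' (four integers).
After event 0: A_seq=283 A_ack=7000 B_seq=7000 B_ack=283
After event 1: A_seq=444 A_ack=7000 B_seq=7000 B_ack=444
After event 2: A_seq=559 A_ack=7000 B_seq=7000 B_ack=444
After event 3: A_seq=679 A_ack=7000 B_seq=7000 B_ack=444
After event 4: A_seq=679 A_ack=7000 B_seq=7000 B_ack=679
After event 5: A_seq=679 A_ack=7000 B_seq=7000 B_ack=679
After event 6: A_seq=802 A_ack=7000 B_seq=7000 B_ack=802

802 7000 7000 802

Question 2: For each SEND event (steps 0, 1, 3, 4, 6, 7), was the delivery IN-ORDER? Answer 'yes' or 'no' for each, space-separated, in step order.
Answer: yes yes no yes yes yes

Derivation:
Step 0: SEND seq=100 -> in-order
Step 1: SEND seq=283 -> in-order
Step 3: SEND seq=559 -> out-of-order
Step 4: SEND seq=444 -> in-order
Step 6: SEND seq=679 -> in-order
Step 7: SEND seq=7000 -> in-order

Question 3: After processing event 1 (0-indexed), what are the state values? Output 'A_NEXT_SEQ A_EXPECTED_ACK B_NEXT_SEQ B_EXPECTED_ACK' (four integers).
After event 0: A_seq=283 A_ack=7000 B_seq=7000 B_ack=283
After event 1: A_seq=444 A_ack=7000 B_seq=7000 B_ack=444

444 7000 7000 444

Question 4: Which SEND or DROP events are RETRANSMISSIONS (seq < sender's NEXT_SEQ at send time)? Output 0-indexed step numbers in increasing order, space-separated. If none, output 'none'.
Step 0: SEND seq=100 -> fresh
Step 1: SEND seq=283 -> fresh
Step 2: DROP seq=444 -> fresh
Step 3: SEND seq=559 -> fresh
Step 4: SEND seq=444 -> retransmit
Step 6: SEND seq=679 -> fresh
Step 7: SEND seq=7000 -> fresh

Answer: 4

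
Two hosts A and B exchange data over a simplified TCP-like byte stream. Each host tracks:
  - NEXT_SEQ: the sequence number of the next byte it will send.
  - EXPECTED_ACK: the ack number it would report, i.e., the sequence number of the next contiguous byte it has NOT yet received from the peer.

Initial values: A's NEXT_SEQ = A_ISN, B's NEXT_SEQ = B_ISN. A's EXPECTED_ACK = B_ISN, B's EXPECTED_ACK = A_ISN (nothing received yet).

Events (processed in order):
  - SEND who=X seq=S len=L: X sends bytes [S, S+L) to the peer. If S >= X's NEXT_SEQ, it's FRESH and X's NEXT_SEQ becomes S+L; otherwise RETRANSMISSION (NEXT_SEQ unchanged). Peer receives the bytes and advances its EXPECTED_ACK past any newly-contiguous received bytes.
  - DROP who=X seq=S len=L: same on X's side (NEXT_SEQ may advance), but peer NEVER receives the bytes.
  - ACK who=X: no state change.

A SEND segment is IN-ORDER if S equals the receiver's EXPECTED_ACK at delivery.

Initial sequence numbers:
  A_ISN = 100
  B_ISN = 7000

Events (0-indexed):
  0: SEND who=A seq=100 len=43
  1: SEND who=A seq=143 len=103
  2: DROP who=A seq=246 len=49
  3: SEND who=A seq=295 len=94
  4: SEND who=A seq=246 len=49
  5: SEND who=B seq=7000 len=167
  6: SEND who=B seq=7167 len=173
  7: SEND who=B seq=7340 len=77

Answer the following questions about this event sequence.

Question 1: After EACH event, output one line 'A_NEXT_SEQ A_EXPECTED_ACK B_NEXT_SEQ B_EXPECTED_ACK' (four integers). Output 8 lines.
143 7000 7000 143
246 7000 7000 246
295 7000 7000 246
389 7000 7000 246
389 7000 7000 389
389 7167 7167 389
389 7340 7340 389
389 7417 7417 389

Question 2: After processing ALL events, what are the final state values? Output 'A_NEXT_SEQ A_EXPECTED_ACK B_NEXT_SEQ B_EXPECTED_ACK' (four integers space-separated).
Answer: 389 7417 7417 389

Derivation:
After event 0: A_seq=143 A_ack=7000 B_seq=7000 B_ack=143
After event 1: A_seq=246 A_ack=7000 B_seq=7000 B_ack=246
After event 2: A_seq=295 A_ack=7000 B_seq=7000 B_ack=246
After event 3: A_seq=389 A_ack=7000 B_seq=7000 B_ack=246
After event 4: A_seq=389 A_ack=7000 B_seq=7000 B_ack=389
After event 5: A_seq=389 A_ack=7167 B_seq=7167 B_ack=389
After event 6: A_seq=389 A_ack=7340 B_seq=7340 B_ack=389
After event 7: A_seq=389 A_ack=7417 B_seq=7417 B_ack=389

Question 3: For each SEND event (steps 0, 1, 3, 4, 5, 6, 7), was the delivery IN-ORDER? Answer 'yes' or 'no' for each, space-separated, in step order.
Answer: yes yes no yes yes yes yes

Derivation:
Step 0: SEND seq=100 -> in-order
Step 1: SEND seq=143 -> in-order
Step 3: SEND seq=295 -> out-of-order
Step 4: SEND seq=246 -> in-order
Step 5: SEND seq=7000 -> in-order
Step 6: SEND seq=7167 -> in-order
Step 7: SEND seq=7340 -> in-order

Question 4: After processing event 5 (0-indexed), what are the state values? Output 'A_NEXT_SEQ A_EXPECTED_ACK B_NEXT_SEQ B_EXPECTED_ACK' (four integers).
After event 0: A_seq=143 A_ack=7000 B_seq=7000 B_ack=143
After event 1: A_seq=246 A_ack=7000 B_seq=7000 B_ack=246
After event 2: A_seq=295 A_ack=7000 B_seq=7000 B_ack=246
After event 3: A_seq=389 A_ack=7000 B_seq=7000 B_ack=246
After event 4: A_seq=389 A_ack=7000 B_seq=7000 B_ack=389
After event 5: A_seq=389 A_ack=7167 B_seq=7167 B_ack=389

389 7167 7167 389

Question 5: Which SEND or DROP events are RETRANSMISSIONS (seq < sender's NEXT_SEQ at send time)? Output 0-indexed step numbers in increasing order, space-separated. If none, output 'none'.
Answer: 4

Derivation:
Step 0: SEND seq=100 -> fresh
Step 1: SEND seq=143 -> fresh
Step 2: DROP seq=246 -> fresh
Step 3: SEND seq=295 -> fresh
Step 4: SEND seq=246 -> retransmit
Step 5: SEND seq=7000 -> fresh
Step 6: SEND seq=7167 -> fresh
Step 7: SEND seq=7340 -> fresh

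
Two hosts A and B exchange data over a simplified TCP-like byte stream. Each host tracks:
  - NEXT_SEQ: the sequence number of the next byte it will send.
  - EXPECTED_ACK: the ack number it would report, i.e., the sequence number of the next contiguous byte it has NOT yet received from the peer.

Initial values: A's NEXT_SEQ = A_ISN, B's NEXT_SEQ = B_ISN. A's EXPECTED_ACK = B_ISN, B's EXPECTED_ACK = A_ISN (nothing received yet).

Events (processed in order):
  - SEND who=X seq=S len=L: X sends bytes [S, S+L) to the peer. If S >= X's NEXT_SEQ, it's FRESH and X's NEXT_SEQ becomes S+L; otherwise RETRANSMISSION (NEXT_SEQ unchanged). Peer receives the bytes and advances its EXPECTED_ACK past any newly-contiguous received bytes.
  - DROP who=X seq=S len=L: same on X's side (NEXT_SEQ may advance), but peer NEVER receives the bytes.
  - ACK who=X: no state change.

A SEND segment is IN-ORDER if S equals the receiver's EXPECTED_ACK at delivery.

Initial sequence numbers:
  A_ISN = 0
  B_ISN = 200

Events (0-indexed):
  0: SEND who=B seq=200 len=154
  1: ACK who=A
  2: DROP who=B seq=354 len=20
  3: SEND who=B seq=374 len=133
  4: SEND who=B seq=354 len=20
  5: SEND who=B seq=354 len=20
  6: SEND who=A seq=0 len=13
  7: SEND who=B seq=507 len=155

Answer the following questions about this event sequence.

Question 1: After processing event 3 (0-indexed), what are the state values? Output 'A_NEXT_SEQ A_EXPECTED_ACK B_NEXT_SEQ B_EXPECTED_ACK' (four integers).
After event 0: A_seq=0 A_ack=354 B_seq=354 B_ack=0
After event 1: A_seq=0 A_ack=354 B_seq=354 B_ack=0
After event 2: A_seq=0 A_ack=354 B_seq=374 B_ack=0
After event 3: A_seq=0 A_ack=354 B_seq=507 B_ack=0

0 354 507 0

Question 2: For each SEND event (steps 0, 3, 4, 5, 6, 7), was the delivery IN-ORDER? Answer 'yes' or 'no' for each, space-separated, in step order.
Answer: yes no yes no yes yes

Derivation:
Step 0: SEND seq=200 -> in-order
Step 3: SEND seq=374 -> out-of-order
Step 4: SEND seq=354 -> in-order
Step 5: SEND seq=354 -> out-of-order
Step 6: SEND seq=0 -> in-order
Step 7: SEND seq=507 -> in-order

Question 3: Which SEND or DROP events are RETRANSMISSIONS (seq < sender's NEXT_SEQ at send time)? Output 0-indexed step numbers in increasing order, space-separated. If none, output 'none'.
Step 0: SEND seq=200 -> fresh
Step 2: DROP seq=354 -> fresh
Step 3: SEND seq=374 -> fresh
Step 4: SEND seq=354 -> retransmit
Step 5: SEND seq=354 -> retransmit
Step 6: SEND seq=0 -> fresh
Step 7: SEND seq=507 -> fresh

Answer: 4 5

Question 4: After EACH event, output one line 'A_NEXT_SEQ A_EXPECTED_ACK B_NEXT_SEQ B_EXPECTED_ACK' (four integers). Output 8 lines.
0 354 354 0
0 354 354 0
0 354 374 0
0 354 507 0
0 507 507 0
0 507 507 0
13 507 507 13
13 662 662 13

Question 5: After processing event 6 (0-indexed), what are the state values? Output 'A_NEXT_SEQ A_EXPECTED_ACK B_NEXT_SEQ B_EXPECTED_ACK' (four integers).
After event 0: A_seq=0 A_ack=354 B_seq=354 B_ack=0
After event 1: A_seq=0 A_ack=354 B_seq=354 B_ack=0
After event 2: A_seq=0 A_ack=354 B_seq=374 B_ack=0
After event 3: A_seq=0 A_ack=354 B_seq=507 B_ack=0
After event 4: A_seq=0 A_ack=507 B_seq=507 B_ack=0
After event 5: A_seq=0 A_ack=507 B_seq=507 B_ack=0
After event 6: A_seq=13 A_ack=507 B_seq=507 B_ack=13

13 507 507 13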